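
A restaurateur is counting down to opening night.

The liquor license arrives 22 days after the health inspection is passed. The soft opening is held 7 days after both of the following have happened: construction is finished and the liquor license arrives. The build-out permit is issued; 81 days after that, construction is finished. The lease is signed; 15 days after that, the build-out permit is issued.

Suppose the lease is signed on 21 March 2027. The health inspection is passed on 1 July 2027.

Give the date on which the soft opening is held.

30 July 2027

The lease is signed: Mar 21, 2027.
The build-out permit is issued: Mar 21, 2027 + 15 days = Apr 5, 2027.
Construction is finished: Apr 5, 2027 + 81 days = Jun 25, 2027.
The health inspection is passed: Jul 1, 2027.
The liquor license arrives: Jul 1, 2027 + 22 days = Jul 23, 2027.
Both prerequisites met — construction is finished (Jun 25, 2027), the liquor license arrives (Jul 23, 2027); the later is Jul 23, 2027.
The soft opening is held: Jul 23, 2027 + 7 days = Jul 30, 2027.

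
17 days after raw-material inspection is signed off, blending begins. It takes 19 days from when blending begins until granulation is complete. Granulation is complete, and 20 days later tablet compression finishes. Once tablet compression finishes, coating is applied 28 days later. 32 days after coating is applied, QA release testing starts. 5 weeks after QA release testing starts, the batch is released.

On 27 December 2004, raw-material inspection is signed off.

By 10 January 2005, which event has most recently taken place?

Raw-material inspection is signed off: Dec 27, 2004.
Blending begins: Dec 27, 2004 + 17 days = Jan 13, 2005.
Granulation is complete: Jan 13, 2005 + 19 days = Feb 1, 2005.
Tablet compression finishes: Feb 1, 2005 + 20 days = Feb 21, 2005.
Coating is applied: Feb 21, 2005 + 28 days = Mar 21, 2005.
QA release testing starts: Mar 21, 2005 + 32 days = Apr 22, 2005.
The batch is released: Apr 22, 2005 + 5 weeks = May 27, 2005.
Jan 10, 2005 falls between when raw-material inspection is signed off (Dec 27, 2004) and when blending begins (Jan 13, 2005).

Raw-material inspection is signed off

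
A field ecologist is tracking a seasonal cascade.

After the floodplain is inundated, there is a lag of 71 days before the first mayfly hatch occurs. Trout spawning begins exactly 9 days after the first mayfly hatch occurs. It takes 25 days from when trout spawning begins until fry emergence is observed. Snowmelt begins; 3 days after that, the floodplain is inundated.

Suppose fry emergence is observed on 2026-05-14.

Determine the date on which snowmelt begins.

Fry emergence is observed: May 14, 2026.
Trout spawning begins: May 14, 2026 − 25 days = Apr 19, 2026.
The first mayfly hatch occurs: Apr 19, 2026 − 9 days = Apr 10, 2026.
The floodplain is inundated: Apr 10, 2026 − 71 days = Jan 29, 2026.
Snowmelt begins: Jan 29, 2026 − 3 days = Jan 26, 2026.

2026-01-26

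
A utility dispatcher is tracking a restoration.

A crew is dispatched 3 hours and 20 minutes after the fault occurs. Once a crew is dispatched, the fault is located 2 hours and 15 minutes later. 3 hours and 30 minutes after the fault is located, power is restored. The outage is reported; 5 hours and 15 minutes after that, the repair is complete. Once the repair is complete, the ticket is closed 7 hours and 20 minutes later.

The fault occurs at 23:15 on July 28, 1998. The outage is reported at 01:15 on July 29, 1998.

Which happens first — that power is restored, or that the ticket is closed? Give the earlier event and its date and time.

Power is restored — 08:20 on July 29, 1998

The fault occurs: 23:15 Jul 28, 1998.
A crew is dispatched: 23:15 Jul 28, 1998 + 3h20m = 02:35 Jul 29, 1998.
The fault is located: 02:35 Jul 29, 1998 + 2h15m = 04:50 Jul 29, 1998.
Power is restored: 04:50 Jul 29, 1998 + 3h30m = 08:20 Jul 29, 1998.
The outage is reported: 01:15 Jul 29, 1998.
The repair is complete: 01:15 Jul 29, 1998 + 5h15m = 06:30 Jul 29, 1998.
The ticket is closed: 06:30 Jul 29, 1998 + 7h20m = 13:50 Jul 29, 1998.
Comparing: power is restored at 08:20 Jul 29, 1998 vs the ticket is closed at 13:50 Jul 29, 1998. Earlier: power is restored.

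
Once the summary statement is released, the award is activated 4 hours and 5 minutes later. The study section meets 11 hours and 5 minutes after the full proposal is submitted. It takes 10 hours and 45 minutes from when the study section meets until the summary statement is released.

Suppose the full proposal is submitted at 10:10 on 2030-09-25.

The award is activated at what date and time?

The full proposal is submitted: 10:10 Sep 25, 2030.
The study section meets: 10:10 Sep 25, 2030 + 11h05m = 21:15 Sep 25, 2030.
The summary statement is released: 21:15 Sep 25, 2030 + 10h45m = 08:00 Sep 26, 2030.
The award is activated: 08:00 Sep 26, 2030 + 4h05m = 12:05 Sep 26, 2030.

12:05 on 2030-09-26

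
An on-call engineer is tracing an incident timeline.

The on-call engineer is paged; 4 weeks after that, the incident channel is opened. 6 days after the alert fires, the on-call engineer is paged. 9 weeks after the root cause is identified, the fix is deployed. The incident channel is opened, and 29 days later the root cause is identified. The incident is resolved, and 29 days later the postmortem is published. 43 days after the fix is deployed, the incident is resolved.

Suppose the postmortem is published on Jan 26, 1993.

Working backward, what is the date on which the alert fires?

The postmortem is published: Jan 26, 1993.
The incident is resolved: Jan 26, 1993 − 29 days = Dec 28, 1992.
The fix is deployed: Dec 28, 1992 − 43 days = Nov 15, 1992.
The root cause is identified: Nov 15, 1992 − 9 weeks = Sep 13, 1992.
The incident channel is opened: Sep 13, 1992 − 29 days = Aug 15, 1992.
The on-call engineer is paged: Aug 15, 1992 − 4 weeks = Jul 18, 1992.
The alert fires: Jul 18, 1992 − 6 days = Jul 12, 1992.

Jul 12, 1992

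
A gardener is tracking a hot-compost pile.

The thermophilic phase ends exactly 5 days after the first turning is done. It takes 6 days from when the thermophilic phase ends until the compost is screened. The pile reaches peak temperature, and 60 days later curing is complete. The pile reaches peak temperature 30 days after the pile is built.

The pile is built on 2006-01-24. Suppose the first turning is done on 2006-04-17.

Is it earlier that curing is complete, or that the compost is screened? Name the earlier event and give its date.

Curing is complete — 2006-04-24

The pile is built: Jan 24, 2006.
The pile reaches peak temperature: Jan 24, 2006 + 30 days = Feb 23, 2006.
Curing is complete: Feb 23, 2006 + 60 days = Apr 24, 2006.
The first turning is done: Apr 17, 2006.
The thermophilic phase ends: Apr 17, 2006 + 5 days = Apr 22, 2006.
The compost is screened: Apr 22, 2006 + 6 days = Apr 28, 2006.
Comparing: curing is complete on Apr 24, 2006 vs the compost is screened on Apr 28, 2006. Earlier: curing is complete.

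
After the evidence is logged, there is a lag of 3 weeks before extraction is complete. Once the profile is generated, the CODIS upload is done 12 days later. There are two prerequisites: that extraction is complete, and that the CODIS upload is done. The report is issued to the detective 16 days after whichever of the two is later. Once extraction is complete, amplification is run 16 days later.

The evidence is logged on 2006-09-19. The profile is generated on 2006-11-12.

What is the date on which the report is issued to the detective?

The evidence is logged: Sep 19, 2006.
Extraction is complete: Sep 19, 2006 + 3 weeks = Oct 10, 2006.
The profile is generated: Nov 12, 2006.
The CODIS upload is done: Nov 12, 2006 + 12 days = Nov 24, 2006.
Both prerequisites met — extraction is complete (Oct 10, 2006), the CODIS upload is done (Nov 24, 2006); the later is Nov 24, 2006.
The report is issued to the detective: Nov 24, 2006 + 16 days = Dec 10, 2006.

2006-12-10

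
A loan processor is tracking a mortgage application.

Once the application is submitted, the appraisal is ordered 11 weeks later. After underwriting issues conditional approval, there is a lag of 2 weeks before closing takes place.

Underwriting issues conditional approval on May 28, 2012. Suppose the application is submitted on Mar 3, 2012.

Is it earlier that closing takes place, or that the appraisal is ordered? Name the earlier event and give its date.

Underwriting issues conditional approval: May 28, 2012.
Closing takes place: May 28, 2012 + 2 weeks = Jun 11, 2012.
The application is submitted: Mar 3, 2012.
The appraisal is ordered: Mar 3, 2012 + 11 weeks = May 19, 2012.
Comparing: closing takes place on Jun 11, 2012 vs the appraisal is ordered on May 19, 2012. Earlier: the appraisal is ordered.

The appraisal is ordered — May 19, 2012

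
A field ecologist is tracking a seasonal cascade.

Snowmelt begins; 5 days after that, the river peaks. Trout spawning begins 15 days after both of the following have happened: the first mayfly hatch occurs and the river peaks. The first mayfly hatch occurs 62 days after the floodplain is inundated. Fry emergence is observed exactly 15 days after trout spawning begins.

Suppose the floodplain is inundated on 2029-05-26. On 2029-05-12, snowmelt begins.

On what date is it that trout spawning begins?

The floodplain is inundated: May 26, 2029.
The first mayfly hatch occurs: May 26, 2029 + 62 days = Jul 27, 2029.
Snowmelt begins: May 12, 2029.
The river peaks: May 12, 2029 + 5 days = May 17, 2029.
Both prerequisites met — the first mayfly hatch occurs (Jul 27, 2029), the river peaks (May 17, 2029); the later is Jul 27, 2029.
Trout spawning begins: Jul 27, 2029 + 15 days = Aug 11, 2029.

2029-08-11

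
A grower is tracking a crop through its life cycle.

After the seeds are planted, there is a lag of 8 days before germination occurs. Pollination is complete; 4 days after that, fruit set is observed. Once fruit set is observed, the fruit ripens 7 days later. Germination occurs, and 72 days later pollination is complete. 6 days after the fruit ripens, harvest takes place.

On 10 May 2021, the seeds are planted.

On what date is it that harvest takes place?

15 August 2021

The seeds are planted: May 10, 2021.
Germination occurs: May 10, 2021 + 8 days = May 18, 2021.
Pollination is complete: May 18, 2021 + 72 days = Jul 29, 2021.
Fruit set is observed: Jul 29, 2021 + 4 days = Aug 2, 2021.
The fruit ripens: Aug 2, 2021 + 7 days = Aug 9, 2021.
Harvest takes place: Aug 9, 2021 + 6 days = Aug 15, 2021.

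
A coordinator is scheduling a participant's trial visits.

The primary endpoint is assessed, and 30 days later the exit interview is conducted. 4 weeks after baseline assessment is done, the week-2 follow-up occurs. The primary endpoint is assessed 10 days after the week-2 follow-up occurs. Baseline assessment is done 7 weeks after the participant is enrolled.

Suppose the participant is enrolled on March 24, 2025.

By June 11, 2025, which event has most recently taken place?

The participant is enrolled: Mar 24, 2025.
Baseline assessment is done: Mar 24, 2025 + 7 weeks = May 12, 2025.
The week-2 follow-up occurs: May 12, 2025 + 4 weeks = Jun 9, 2025.
The primary endpoint is assessed: Jun 9, 2025 + 10 days = Jun 19, 2025.
The exit interview is conducted: Jun 19, 2025 + 30 days = Jul 19, 2025.
Jun 11, 2025 falls between when the week-2 follow-up occurs (Jun 9, 2025) and when the primary endpoint is assessed (Jun 19, 2025).

The week-2 follow-up occurs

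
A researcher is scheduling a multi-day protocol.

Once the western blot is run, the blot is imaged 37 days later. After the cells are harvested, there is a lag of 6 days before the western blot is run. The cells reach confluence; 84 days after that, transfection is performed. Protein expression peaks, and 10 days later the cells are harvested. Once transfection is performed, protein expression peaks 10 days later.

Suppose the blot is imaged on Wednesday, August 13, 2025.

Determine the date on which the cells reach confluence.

Wednesday, March 19, 2025

The blot is imaged: Aug 13, 2025.
The western blot is run: Aug 13, 2025 − 37 days = Jul 7, 2025.
The cells are harvested: Jul 7, 2025 − 6 days = Jul 1, 2025.
Protein expression peaks: Jul 1, 2025 − 10 days = Jun 21, 2025.
Transfection is performed: Jun 21, 2025 − 10 days = Jun 11, 2025.
The cells reach confluence: Jun 11, 2025 − 84 days = Mar 19, 2025.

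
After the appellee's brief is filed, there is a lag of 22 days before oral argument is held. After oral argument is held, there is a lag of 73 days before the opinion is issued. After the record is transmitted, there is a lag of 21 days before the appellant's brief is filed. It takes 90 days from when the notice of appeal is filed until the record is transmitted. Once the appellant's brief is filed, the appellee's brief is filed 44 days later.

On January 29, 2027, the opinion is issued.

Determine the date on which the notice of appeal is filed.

May 24, 2026

The opinion is issued: Jan 29, 2027.
Oral argument is held: Jan 29, 2027 − 73 days = Nov 17, 2026.
The appellee's brief is filed: Nov 17, 2026 − 22 days = Oct 26, 2026.
The appellant's brief is filed: Oct 26, 2026 − 44 days = Sep 12, 2026.
The record is transmitted: Sep 12, 2026 − 21 days = Aug 22, 2026.
The notice of appeal is filed: Aug 22, 2026 − 90 days = May 24, 2026.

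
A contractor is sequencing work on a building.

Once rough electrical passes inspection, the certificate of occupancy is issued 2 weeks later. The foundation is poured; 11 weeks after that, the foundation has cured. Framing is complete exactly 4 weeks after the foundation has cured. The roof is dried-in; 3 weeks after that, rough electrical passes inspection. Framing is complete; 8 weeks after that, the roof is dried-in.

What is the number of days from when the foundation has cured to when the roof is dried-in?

Causal path: the foundation has cured → framing is complete → the roof is dried-in.
Total delay along the path: 4 + 8 weeks = 12 weeks = 84 days.

84 days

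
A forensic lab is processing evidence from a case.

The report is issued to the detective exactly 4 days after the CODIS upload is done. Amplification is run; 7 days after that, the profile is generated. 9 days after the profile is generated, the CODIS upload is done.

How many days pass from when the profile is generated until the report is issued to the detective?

13 days

Causal path: the profile is generated → the CODIS upload is done → the report is issued to the detective.
Total delay along the path: 9 + 4 = 13 days.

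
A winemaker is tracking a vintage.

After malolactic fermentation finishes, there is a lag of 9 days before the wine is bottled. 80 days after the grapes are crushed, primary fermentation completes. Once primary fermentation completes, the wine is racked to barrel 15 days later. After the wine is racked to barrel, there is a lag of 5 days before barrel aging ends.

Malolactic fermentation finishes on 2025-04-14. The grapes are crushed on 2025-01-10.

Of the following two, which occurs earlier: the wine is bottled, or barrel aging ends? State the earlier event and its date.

Malolactic fermentation finishes: Apr 14, 2025.
The wine is bottled: Apr 14, 2025 + 9 days = Apr 23, 2025.
The grapes are crushed: Jan 10, 2025.
Primary fermentation completes: Jan 10, 2025 + 80 days = Mar 31, 2025.
The wine is racked to barrel: Mar 31, 2025 + 15 days = Apr 15, 2025.
Barrel aging ends: Apr 15, 2025 + 5 days = Apr 20, 2025.
Comparing: the wine is bottled on Apr 23, 2025 vs barrel aging ends on Apr 20, 2025. Earlier: barrel aging ends.

Barrel aging ends — 2025-04-20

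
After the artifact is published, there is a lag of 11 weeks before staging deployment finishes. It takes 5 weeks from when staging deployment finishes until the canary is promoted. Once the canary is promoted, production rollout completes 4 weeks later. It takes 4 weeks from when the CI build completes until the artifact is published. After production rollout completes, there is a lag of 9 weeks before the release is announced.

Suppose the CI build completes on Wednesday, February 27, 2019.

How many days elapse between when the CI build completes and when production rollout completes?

Causal path: the CI build completes → the artifact is published → staging deployment finishes → the canary is promoted → production rollout completes.
Total delay along the path: 4 + 11 + 5 + 4 weeks = 24 weeks = 168 days.

168 days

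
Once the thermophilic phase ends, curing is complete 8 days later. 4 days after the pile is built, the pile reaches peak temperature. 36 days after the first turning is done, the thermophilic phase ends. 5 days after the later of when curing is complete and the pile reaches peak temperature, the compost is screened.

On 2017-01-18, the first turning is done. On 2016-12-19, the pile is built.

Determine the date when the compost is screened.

The first turning is done: Jan 18, 2017.
The thermophilic phase ends: Jan 18, 2017 + 36 days = Feb 23, 2017.
Curing is complete: Feb 23, 2017 + 8 days = Mar 3, 2017.
The pile is built: Dec 19, 2016.
The pile reaches peak temperature: Dec 19, 2016 + 4 days = Dec 23, 2016.
Both prerequisites met — curing is complete (Mar 3, 2017), the pile reaches peak temperature (Dec 23, 2016); the later is Mar 3, 2017.
The compost is screened: Mar 3, 2017 + 5 days = Mar 8, 2017.

2017-03-08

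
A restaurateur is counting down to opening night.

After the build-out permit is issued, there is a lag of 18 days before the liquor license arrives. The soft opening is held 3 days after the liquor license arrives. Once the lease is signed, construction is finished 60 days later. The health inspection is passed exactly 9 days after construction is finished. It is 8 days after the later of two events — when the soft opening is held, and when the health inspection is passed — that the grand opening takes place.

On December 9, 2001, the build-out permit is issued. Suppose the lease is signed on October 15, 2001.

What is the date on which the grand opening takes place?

January 7, 2002

The build-out permit is issued: Dec 9, 2001.
The liquor license arrives: Dec 9, 2001 + 18 days = Dec 27, 2001.
The soft opening is held: Dec 27, 2001 + 3 days = Dec 30, 2001.
The lease is signed: Oct 15, 2001.
Construction is finished: Oct 15, 2001 + 60 days = Dec 14, 2001.
The health inspection is passed: Dec 14, 2001 + 9 days = Dec 23, 2001.
Both prerequisites met — the soft opening is held (Dec 30, 2001), the health inspection is passed (Dec 23, 2001); the later is Dec 30, 2001.
The grand opening takes place: Dec 30, 2001 + 8 days = Jan 7, 2002.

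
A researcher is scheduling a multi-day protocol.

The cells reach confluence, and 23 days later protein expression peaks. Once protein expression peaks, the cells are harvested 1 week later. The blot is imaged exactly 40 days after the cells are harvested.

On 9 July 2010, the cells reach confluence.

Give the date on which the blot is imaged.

The cells reach confluence: Jul 9, 2010.
Protein expression peaks: Jul 9, 2010 + 23 days = Aug 1, 2010.
The cells are harvested: Aug 1, 2010 + 1 week = Aug 8, 2010.
The blot is imaged: Aug 8, 2010 + 40 days = Sep 17, 2010.

17 September 2010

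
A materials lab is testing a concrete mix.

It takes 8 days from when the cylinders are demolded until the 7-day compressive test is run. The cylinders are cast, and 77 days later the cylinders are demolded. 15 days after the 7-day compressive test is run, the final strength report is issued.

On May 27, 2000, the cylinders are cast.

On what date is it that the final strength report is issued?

September 4, 2000

The cylinders are cast: May 27, 2000.
The cylinders are demolded: May 27, 2000 + 77 days = Aug 12, 2000.
The 7-day compressive test is run: Aug 12, 2000 + 8 days = Aug 20, 2000.
The final strength report is issued: Aug 20, 2000 + 15 days = Sep 4, 2000.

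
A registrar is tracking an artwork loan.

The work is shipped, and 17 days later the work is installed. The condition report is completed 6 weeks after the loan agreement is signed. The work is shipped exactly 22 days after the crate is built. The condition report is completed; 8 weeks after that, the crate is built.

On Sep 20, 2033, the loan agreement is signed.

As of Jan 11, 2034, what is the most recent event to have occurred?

The loan agreement is signed: Sep 20, 2033.
The condition report is completed: Sep 20, 2033 + 6 weeks = Nov 1, 2033.
The crate is built: Nov 1, 2033 + 8 weeks = Dec 27, 2033.
The work is shipped: Dec 27, 2033 + 22 days = Jan 18, 2034.
The work is installed: Jan 18, 2034 + 17 days = Feb 4, 2034.
Jan 11, 2034 falls between when the crate is built (Dec 27, 2033) and when the work is shipped (Jan 18, 2034).

The crate is built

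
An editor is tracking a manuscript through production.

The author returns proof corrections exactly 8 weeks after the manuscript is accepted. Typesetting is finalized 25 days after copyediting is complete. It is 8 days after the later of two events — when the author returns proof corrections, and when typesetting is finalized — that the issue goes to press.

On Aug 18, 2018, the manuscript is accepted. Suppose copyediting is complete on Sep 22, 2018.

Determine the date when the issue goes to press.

The manuscript is accepted: Aug 18, 2018.
The author returns proof corrections: Aug 18, 2018 + 8 weeks = Oct 13, 2018.
Copyediting is complete: Sep 22, 2018.
Typesetting is finalized: Sep 22, 2018 + 25 days = Oct 17, 2018.
Both prerequisites met — the author returns proof corrections (Oct 13, 2018), typesetting is finalized (Oct 17, 2018); the later is Oct 17, 2018.
The issue goes to press: Oct 17, 2018 + 8 days = Oct 25, 2018.

Oct 25, 2018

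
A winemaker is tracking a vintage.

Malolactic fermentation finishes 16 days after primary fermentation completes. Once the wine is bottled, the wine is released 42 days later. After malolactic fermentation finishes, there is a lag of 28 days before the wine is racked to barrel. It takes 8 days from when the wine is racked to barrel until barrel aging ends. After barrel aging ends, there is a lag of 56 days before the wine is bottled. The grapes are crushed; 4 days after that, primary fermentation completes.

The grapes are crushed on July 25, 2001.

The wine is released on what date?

The grapes are crushed: Jul 25, 2001.
Primary fermentation completes: Jul 25, 2001 + 4 days = Jul 29, 2001.
Malolactic fermentation finishes: Jul 29, 2001 + 16 days = Aug 14, 2001.
The wine is racked to barrel: Aug 14, 2001 + 28 days = Sep 11, 2001.
Barrel aging ends: Sep 11, 2001 + 8 days = Sep 19, 2001.
The wine is bottled: Sep 19, 2001 + 56 days = Nov 14, 2001.
The wine is released: Nov 14, 2001 + 42 days = Dec 26, 2001.

December 26, 2001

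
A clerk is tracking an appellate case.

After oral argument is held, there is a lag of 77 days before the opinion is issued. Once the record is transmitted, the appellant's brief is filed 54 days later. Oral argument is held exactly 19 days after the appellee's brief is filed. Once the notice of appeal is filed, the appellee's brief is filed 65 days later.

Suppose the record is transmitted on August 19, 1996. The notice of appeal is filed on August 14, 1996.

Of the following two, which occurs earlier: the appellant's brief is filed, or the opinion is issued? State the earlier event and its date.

The record is transmitted: Aug 19, 1996.
The appellant's brief is filed: Aug 19, 1996 + 54 days = Oct 12, 1996.
The notice of appeal is filed: Aug 14, 1996.
The appellee's brief is filed: Aug 14, 1996 + 65 days = Oct 18, 1996.
Oral argument is held: Oct 18, 1996 + 19 days = Nov 6, 1996.
The opinion is issued: Nov 6, 1996 + 77 days = Jan 22, 1997.
Comparing: the appellant's brief is filed on Oct 12, 1996 vs the opinion is issued on Jan 22, 1997. Earlier: the appellant's brief is filed.

The appellant's brief is filed — October 12, 1996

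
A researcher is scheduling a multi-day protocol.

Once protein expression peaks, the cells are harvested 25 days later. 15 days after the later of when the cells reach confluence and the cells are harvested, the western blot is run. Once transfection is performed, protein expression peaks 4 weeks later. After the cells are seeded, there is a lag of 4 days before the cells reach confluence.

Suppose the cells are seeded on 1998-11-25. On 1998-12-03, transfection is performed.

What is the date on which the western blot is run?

The cells are seeded: Nov 25, 1998.
The cells reach confluence: Nov 25, 1998 + 4 days = Nov 29, 1998.
Transfection is performed: Dec 3, 1998.
Protein expression peaks: Dec 3, 1998 + 4 weeks = Dec 31, 1998.
The cells are harvested: Dec 31, 1998 + 25 days = Jan 25, 1999.
Both prerequisites met — the cells reach confluence (Nov 29, 1998), the cells are harvested (Jan 25, 1999); the later is Jan 25, 1999.
The western blot is run: Jan 25, 1999 + 15 days = Feb 9, 1999.

1999-02-09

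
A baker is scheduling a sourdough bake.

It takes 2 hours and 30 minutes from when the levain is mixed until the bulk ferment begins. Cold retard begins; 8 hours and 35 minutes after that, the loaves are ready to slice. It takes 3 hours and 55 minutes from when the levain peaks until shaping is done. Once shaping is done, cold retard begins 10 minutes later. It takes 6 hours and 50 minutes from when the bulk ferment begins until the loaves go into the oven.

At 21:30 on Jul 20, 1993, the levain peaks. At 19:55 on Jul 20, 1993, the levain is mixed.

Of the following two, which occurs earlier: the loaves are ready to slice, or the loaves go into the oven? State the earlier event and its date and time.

The loaves go into the oven — 05:15 on Jul 21, 1993

The levain peaks: 21:30 Jul 20, 1993.
Shaping is done: 21:30 Jul 20, 1993 + 3h55m = 01:25 Jul 21, 1993.
Cold retard begins: 01:25 Jul 21, 1993 + 10m = 01:35 Jul 21, 1993.
The loaves are ready to slice: 01:35 Jul 21, 1993 + 8h35m = 10:10 Jul 21, 1993.
The levain is mixed: 19:55 Jul 20, 1993.
The bulk ferment begins: 19:55 Jul 20, 1993 + 2h30m = 22:25 Jul 20, 1993.
The loaves go into the oven: 22:25 Jul 20, 1993 + 6h50m = 05:15 Jul 21, 1993.
Comparing: the loaves are ready to slice at 10:10 Jul 21, 1993 vs the loaves go into the oven at 05:15 Jul 21, 1993. Earlier: the loaves go into the oven.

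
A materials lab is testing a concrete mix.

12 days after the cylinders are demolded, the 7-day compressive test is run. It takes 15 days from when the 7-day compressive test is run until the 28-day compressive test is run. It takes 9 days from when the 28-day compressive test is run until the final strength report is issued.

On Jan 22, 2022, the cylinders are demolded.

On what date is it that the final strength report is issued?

The cylinders are demolded: Jan 22, 2022.
The 7-day compressive test is run: Jan 22, 2022 + 12 days = Feb 3, 2022.
The 28-day compressive test is run: Feb 3, 2022 + 15 days = Feb 18, 2022.
The final strength report is issued: Feb 18, 2022 + 9 days = Feb 27, 2022.

Feb 27, 2022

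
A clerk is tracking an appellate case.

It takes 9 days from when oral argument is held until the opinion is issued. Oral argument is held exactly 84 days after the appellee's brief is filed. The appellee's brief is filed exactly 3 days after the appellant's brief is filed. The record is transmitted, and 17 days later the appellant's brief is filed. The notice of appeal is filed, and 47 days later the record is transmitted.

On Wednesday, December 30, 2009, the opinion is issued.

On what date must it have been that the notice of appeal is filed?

Thursday, July 23, 2009

The opinion is issued: Dec 30, 2009.
Oral argument is held: Dec 30, 2009 − 9 days = Dec 21, 2009.
The appellee's brief is filed: Dec 21, 2009 − 84 days = Sep 28, 2009.
The appellant's brief is filed: Sep 28, 2009 − 3 days = Sep 25, 2009.
The record is transmitted: Sep 25, 2009 − 17 days = Sep 8, 2009.
The notice of appeal is filed: Sep 8, 2009 − 47 days = Jul 23, 2009.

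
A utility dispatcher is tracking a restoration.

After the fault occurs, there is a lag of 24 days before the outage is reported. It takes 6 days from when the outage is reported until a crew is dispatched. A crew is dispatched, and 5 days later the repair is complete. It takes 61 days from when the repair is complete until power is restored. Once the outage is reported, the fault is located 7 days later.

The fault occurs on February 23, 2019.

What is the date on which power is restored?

The fault occurs: Feb 23, 2019.
The outage is reported: Feb 23, 2019 + 24 days = Mar 19, 2019.
A crew is dispatched: Mar 19, 2019 + 6 days = Mar 25, 2019.
The repair is complete: Mar 25, 2019 + 5 days = Mar 30, 2019.
Power is restored: Mar 30, 2019 + 61 days = May 30, 2019.

May 30, 2019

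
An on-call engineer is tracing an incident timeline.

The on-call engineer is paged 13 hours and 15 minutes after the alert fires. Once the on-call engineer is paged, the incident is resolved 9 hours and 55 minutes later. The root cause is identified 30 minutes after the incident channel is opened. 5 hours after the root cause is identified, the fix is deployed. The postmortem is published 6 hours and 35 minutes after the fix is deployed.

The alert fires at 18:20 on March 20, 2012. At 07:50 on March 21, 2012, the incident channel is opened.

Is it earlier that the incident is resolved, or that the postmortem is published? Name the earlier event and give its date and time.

The alert fires: 18:20 Mar 20, 2012.
The on-call engineer is paged: 18:20 Mar 20, 2012 + 13h15m = 07:35 Mar 21, 2012.
The incident is resolved: 07:35 Mar 21, 2012 + 9h55m = 17:30 Mar 21, 2012.
The incident channel is opened: 07:50 Mar 21, 2012.
The root cause is identified: 07:50 Mar 21, 2012 + 30m = 08:20 Mar 21, 2012.
The fix is deployed: 08:20 Mar 21, 2012 + 5h = 13:20 Mar 21, 2012.
The postmortem is published: 13:20 Mar 21, 2012 + 6h35m = 19:55 Mar 21, 2012.
Comparing: the incident is resolved at 17:30 Mar 21, 2012 vs the postmortem is published at 19:55 Mar 21, 2012. Earlier: the incident is resolved.

The incident is resolved — 17:30 on March 21, 2012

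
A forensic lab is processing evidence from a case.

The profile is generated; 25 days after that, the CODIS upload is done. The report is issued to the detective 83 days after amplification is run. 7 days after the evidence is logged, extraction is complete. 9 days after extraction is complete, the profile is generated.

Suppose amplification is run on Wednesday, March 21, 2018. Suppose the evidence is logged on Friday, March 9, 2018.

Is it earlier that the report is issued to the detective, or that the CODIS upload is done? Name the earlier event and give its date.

The CODIS upload is done — Thursday, April 19, 2018

Amplification is run: Mar 21, 2018.
The report is issued to the detective: Mar 21, 2018 + 83 days = Jun 12, 2018.
The evidence is logged: Mar 9, 2018.
Extraction is complete: Mar 9, 2018 + 7 days = Mar 16, 2018.
The profile is generated: Mar 16, 2018 + 9 days = Mar 25, 2018.
The CODIS upload is done: Mar 25, 2018 + 25 days = Apr 19, 2018.
Comparing: the report is issued to the detective on Jun 12, 2018 vs the CODIS upload is done on Apr 19, 2018. Earlier: the CODIS upload is done.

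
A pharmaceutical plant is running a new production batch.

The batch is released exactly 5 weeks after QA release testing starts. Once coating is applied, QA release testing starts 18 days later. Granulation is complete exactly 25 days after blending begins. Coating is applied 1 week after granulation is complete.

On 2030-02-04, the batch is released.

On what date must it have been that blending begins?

The batch is released: Feb 4, 2030.
QA release testing starts: Feb 4, 2030 − 5 weeks = Dec 31, 2029.
Coating is applied: Dec 31, 2029 − 18 days = Dec 13, 2029.
Granulation is complete: Dec 13, 2029 − 1 week = Dec 6, 2029.
Blending begins: Dec 6, 2029 − 25 days = Nov 11, 2029.

2029-11-11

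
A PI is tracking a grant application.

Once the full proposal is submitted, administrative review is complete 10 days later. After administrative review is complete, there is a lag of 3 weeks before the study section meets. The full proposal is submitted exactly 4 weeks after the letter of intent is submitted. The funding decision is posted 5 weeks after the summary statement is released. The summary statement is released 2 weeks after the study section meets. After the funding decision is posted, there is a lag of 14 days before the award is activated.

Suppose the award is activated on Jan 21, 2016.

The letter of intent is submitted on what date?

Sep 21, 2015

The award is activated: Jan 21, 2016.
The funding decision is posted: Jan 21, 2016 − 14 days = Jan 7, 2016.
The summary statement is released: Jan 7, 2016 − 5 weeks = Dec 3, 2015.
The study section meets: Dec 3, 2015 − 2 weeks = Nov 19, 2015.
Administrative review is complete: Nov 19, 2015 − 3 weeks = Oct 29, 2015.
The full proposal is submitted: Oct 29, 2015 − 10 days = Oct 19, 2015.
The letter of intent is submitted: Oct 19, 2015 − 4 weeks = Sep 21, 2015.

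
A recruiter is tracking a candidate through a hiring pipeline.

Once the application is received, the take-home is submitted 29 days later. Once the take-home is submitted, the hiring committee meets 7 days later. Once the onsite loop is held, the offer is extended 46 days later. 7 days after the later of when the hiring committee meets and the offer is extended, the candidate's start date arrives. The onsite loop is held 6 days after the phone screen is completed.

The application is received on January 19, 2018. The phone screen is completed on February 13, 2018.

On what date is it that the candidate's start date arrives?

The application is received: Jan 19, 2018.
The take-home is submitted: Jan 19, 2018 + 29 days = Feb 17, 2018.
The hiring committee meets: Feb 17, 2018 + 7 days = Feb 24, 2018.
The phone screen is completed: Feb 13, 2018.
The onsite loop is held: Feb 13, 2018 + 6 days = Feb 19, 2018.
The offer is extended: Feb 19, 2018 + 46 days = Apr 6, 2018.
Both prerequisites met — the hiring committee meets (Feb 24, 2018), the offer is extended (Apr 6, 2018); the later is Apr 6, 2018.
The candidate's start date arrives: Apr 6, 2018 + 7 days = Apr 13, 2018.

April 13, 2018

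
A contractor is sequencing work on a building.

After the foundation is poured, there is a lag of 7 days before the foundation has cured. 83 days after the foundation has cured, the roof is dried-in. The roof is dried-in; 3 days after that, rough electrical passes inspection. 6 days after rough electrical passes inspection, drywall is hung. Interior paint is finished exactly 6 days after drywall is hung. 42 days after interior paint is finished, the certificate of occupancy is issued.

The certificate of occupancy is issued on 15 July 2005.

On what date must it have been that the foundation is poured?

18 February 2005

The certificate of occupancy is issued: Jul 15, 2005.
Interior paint is finished: Jul 15, 2005 − 42 days = Jun 3, 2005.
Drywall is hung: Jun 3, 2005 − 6 days = May 28, 2005.
Rough electrical passes inspection: May 28, 2005 − 6 days = May 22, 2005.
The roof is dried-in: May 22, 2005 − 3 days = May 19, 2005.
The foundation has cured: May 19, 2005 − 83 days = Feb 25, 2005.
The foundation is poured: Feb 25, 2005 − 7 days = Feb 18, 2005.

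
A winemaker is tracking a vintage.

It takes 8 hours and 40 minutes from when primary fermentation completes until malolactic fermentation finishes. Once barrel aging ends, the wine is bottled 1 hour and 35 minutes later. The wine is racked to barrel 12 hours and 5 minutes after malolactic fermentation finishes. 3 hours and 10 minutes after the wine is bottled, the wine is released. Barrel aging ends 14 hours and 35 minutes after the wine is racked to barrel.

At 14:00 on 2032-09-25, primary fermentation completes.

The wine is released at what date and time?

06:05 on 2032-09-27

Primary fermentation completes: 14:00 Sep 25, 2032.
Malolactic fermentation finishes: 14:00 Sep 25, 2032 + 8h40m = 22:40 Sep 25, 2032.
The wine is racked to barrel: 22:40 Sep 25, 2032 + 12h05m = 10:45 Sep 26, 2032.
Barrel aging ends: 10:45 Sep 26, 2032 + 14h35m = 01:20 Sep 27, 2032.
The wine is bottled: 01:20 Sep 27, 2032 + 1h35m = 02:55 Sep 27, 2032.
The wine is released: 02:55 Sep 27, 2032 + 3h10m = 06:05 Sep 27, 2032.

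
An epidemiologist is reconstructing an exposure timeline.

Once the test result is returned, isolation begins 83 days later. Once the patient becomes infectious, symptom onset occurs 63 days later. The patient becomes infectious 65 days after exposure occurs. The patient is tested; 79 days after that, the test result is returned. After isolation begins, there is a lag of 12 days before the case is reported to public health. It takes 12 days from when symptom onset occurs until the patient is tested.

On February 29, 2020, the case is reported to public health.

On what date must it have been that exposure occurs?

The case is reported to public health: Feb 29, 2020.
Isolation begins: Feb 29, 2020 − 12 days = Feb 17, 2020.
The test result is returned: Feb 17, 2020 − 83 days = Nov 26, 2019.
The patient is tested: Nov 26, 2019 − 79 days = Sep 8, 2019.
Symptom onset occurs: Sep 8, 2019 − 12 days = Aug 27, 2019.
The patient becomes infectious: Aug 27, 2019 − 63 days = Jun 25, 2019.
Exposure occurs: Jun 25, 2019 − 65 days = Apr 21, 2019.

April 21, 2019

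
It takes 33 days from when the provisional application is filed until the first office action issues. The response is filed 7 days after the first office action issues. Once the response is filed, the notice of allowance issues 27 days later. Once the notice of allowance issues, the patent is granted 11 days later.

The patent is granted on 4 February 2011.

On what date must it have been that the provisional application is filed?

18 November 2010

The patent is granted: Feb 4, 2011.
The notice of allowance issues: Feb 4, 2011 − 11 days = Jan 24, 2011.
The response is filed: Jan 24, 2011 − 27 days = Dec 28, 2010.
The first office action issues: Dec 28, 2010 − 7 days = Dec 21, 2010.
The provisional application is filed: Dec 21, 2010 − 33 days = Nov 18, 2010.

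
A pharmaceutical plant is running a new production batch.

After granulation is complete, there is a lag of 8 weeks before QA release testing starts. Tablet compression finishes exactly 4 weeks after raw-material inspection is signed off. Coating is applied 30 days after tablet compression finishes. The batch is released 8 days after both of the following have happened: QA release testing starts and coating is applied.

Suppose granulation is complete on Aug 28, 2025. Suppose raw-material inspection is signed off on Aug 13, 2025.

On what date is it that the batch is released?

Granulation is complete: Aug 28, 2025.
QA release testing starts: Aug 28, 2025 + 8 weeks = Oct 23, 2025.
Raw-material inspection is signed off: Aug 13, 2025.
Tablet compression finishes: Aug 13, 2025 + 4 weeks = Sep 10, 2025.
Coating is applied: Sep 10, 2025 + 30 days = Oct 10, 2025.
Both prerequisites met — QA release testing starts (Oct 23, 2025), coating is applied (Oct 10, 2025); the later is Oct 23, 2025.
The batch is released: Oct 23, 2025 + 8 days = Oct 31, 2025.

Oct 31, 2025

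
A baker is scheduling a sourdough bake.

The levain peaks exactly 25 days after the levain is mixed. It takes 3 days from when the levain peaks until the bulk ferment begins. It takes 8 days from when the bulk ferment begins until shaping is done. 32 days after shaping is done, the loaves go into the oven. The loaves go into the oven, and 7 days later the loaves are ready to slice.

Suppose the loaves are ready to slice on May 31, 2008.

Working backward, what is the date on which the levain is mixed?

March 17, 2008

The loaves are ready to slice: May 31, 2008.
The loaves go into the oven: May 31, 2008 − 7 days = May 24, 2008.
Shaping is done: May 24, 2008 − 32 days = Apr 22, 2008.
The bulk ferment begins: Apr 22, 2008 − 8 days = Apr 14, 2008.
The levain peaks: Apr 14, 2008 − 3 days = Apr 11, 2008.
The levain is mixed: Apr 11, 2008 − 25 days = Mar 17, 2008.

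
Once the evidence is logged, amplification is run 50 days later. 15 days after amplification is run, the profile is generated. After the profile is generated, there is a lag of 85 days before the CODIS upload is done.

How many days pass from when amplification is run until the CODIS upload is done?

Causal path: amplification is run → the profile is generated → the CODIS upload is done.
Total delay along the path: 15 + 85 = 100 days.

100 days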